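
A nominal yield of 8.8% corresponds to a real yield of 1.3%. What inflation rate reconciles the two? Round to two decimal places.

7.40%

From (1+r_nom) = (1+r_real)(1+π), we get 1+π = (1 + 8.8%)/(1 + 1.3%) = 1.088/1.013 ≈ 1.07404.
So π ≈ 7.4038%.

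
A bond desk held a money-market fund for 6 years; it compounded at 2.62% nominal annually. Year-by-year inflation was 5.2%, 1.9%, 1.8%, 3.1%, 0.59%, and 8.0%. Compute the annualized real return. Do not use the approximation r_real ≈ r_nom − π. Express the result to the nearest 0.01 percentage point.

-0.76%

Cumulative inflation factor: 1.052 × 1.019 × 1.018 × 1.031 × 1.0059 × 1.080 ≈ 1.22229.
Nominal growth factor: 1.16786. Real growth factor = 1.16786 / 1.22229 ≈ 0.95547.
Annualized: 0.95547^(1/6) − 1 ≈ -0.00756.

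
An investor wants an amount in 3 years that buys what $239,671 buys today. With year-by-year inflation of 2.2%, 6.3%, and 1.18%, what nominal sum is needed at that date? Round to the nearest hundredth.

$263,447.65

Cumulative price-level factor: 1.022 × 1.063 × 1.0118 = 1.0992053548.
Multiplying $239,671 by the price-level factor gives the future nominal sum.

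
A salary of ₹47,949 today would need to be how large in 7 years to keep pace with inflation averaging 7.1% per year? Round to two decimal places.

₹77,500.74

Cumulative price-level factor: (1+7.1%)^7 ≈ 1.6163160884.
Multiplying ₹47,949 by the price-level factor gives the future nominal sum.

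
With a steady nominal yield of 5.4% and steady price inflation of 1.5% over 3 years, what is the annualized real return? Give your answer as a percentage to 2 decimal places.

3.84%

With constant rates the annual real return is the same each year: (1+5.4%)/(1+1.5%) − 1 = 0.03842.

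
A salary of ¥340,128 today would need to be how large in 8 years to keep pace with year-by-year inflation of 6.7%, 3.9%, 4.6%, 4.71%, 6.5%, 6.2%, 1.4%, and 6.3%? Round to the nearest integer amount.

¥503,486

Cumulative price-level factor: 1.067 × 1.039 × 1.046 × 1.0471 × 1.065 × 1.062 × 1.014 × 1.063 ≈ 1.4802843755.
Multiplying ¥340,128 by the price-level factor gives the future nominal sum.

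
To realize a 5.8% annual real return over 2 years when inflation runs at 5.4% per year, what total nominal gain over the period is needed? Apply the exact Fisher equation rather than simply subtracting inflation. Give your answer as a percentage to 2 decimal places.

Required annual nominal rate: (1+5.8%)(1+5.4%) − 1 = 11.5132%.
Cumulative over 2 years: (1 + 0.115132)^2 − 1 ≈ 0.24352.

24.35%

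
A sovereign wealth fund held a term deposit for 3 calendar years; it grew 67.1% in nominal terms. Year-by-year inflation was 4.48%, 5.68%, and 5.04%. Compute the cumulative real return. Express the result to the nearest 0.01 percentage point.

44.08%

Cumulative inflation factor: 1.0448 × 1.0568 × 1.0504 ≈ 1.15979.
Nominal growth factor: 1.67100. Real growth factor = 1.67100 / 1.15979 ≈ 1.44077.
Total real return ≈ 44.0774%.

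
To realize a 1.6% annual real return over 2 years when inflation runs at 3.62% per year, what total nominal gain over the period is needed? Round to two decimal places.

Required annual nominal rate: (1+1.6%)(1+3.62%) − 1 = 5.27792%.
Cumulative over 2 years: (1 + 0.0527792)^2 − 1 ≈ 0.10834.

10.83%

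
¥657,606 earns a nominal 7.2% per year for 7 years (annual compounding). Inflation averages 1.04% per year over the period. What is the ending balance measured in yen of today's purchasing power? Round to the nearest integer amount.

¥995,121

Nominal value at maturity: ¥657,606 × (1 + 7.2%)^7 ≈ ¥1,069,866.
Price-level factor over 7 years: (1 + 1.04%)^7 ≈ 1.0751111423.
Dividing the nominal maturity value by the price-level factor gives the value in today's money.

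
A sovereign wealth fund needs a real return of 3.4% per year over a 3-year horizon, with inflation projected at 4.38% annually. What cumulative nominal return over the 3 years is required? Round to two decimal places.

Required annual nominal rate: (1+3.4%)(1+4.38%) − 1 = 7.92892%.
Cumulative over 3 years: (1 + 0.0792892)^3 − 1 ≈ 0.25723.

25.72%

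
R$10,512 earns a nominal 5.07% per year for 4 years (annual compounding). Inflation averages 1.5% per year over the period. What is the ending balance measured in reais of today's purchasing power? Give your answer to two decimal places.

Nominal value at maturity: R$10,512 × (1 + 5.07%)^4 ≈ R$12,811.51.
Price-level factor over 4 years: (1 + 1.5%)^4 ≈ 1.0613635506.
The maturity value deflated by that factor is the answer in today's purchasing power.

R$12,070.80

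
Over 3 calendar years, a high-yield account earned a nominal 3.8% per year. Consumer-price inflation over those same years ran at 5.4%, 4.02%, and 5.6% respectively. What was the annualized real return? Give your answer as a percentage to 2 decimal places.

-1.15%

Cumulative inflation factor: 1.054 × 1.0402 × 1.056 ≈ 1.15777.
Nominal growth factor: 1.11839. Real growth factor = 1.11839 / 1.15777 ≈ 0.96599.
Annualized: 0.96599^(1/3) − 1 ≈ -0.01147.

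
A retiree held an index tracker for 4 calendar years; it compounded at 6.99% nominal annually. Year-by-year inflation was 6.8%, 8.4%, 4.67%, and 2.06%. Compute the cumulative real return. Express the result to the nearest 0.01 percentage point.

Cumulative inflation factor: 1.068 × 1.084 × 1.0467 × 1.0206 ≈ 1.23674.
Nominal growth factor: 1.31031. Real growth factor = 1.31031 / 1.23674 ≈ 1.05948.
Total real return ≈ 5.9484%.

5.95%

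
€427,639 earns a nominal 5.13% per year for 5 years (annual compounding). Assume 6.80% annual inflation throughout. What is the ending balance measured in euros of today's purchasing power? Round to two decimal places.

Nominal value at maturity: €427,639 × (1 + 5.13%)^5 ≈ €549,174.83.
Price-level factor over 5 years: (1 + 6.80%)^5 ≈ 1.3894926808.
Dividing the nominal maturity value by the price-level factor gives the value in today's money.

€395,234.06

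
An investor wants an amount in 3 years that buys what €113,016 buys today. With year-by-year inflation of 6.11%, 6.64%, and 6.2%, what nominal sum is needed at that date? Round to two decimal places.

Cumulative price-level factor: 1.0611 × 1.0664 × 1.062 ≈ 1.2017135765.
Multiplying €113,016 by the price-level factor gives the future nominal sum.

€135,812.86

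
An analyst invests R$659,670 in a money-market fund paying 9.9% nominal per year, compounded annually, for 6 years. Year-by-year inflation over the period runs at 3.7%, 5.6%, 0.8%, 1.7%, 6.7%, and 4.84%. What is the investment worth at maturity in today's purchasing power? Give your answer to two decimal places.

R$925,544.48

Nominal value at maturity: R$659,670 × (1 + 9.9%)^6 ≈ R$1,162,285.68.
Price-level factor over 6 years: 1.037 × 1.056 × 1.008 × 1.017 × 1.067 × 1.0484 ≈ 1.2557858677.
Dividing the nominal maturity value by the price-level factor gives the value in today's money.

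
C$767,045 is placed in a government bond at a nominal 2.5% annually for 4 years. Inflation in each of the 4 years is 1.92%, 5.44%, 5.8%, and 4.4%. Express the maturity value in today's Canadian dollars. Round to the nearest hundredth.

C$713,288.67

Nominal value at maturity: C$767,045 × (1 + 2.5%)^4 ≈ C$846,674.16.
Price-level factor over 4 years: 1.0192 × 1.0544 × 1.058 × 1.044 ≈ 1.1870007097.
Dividing the nominal maturity value by the price-level factor gives the value in today's money.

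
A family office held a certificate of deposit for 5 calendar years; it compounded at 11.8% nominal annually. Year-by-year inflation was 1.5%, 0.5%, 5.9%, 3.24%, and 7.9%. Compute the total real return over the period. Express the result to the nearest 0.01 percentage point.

45.15%

Cumulative inflation factor: 1.015 × 1.005 × 1.059 × 1.0324 × 1.079 ≈ 1.20337.
Nominal growth factor: 1.74666. Real growth factor = 1.74666 / 1.20337 ≈ 1.45148.
Total real return ≈ 45.1482%.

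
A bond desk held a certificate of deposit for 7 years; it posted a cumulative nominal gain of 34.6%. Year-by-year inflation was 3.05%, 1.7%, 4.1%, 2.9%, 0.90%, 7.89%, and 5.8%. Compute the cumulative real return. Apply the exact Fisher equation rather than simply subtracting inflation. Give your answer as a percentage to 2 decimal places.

Cumulative inflation factor: 1.0305 × 1.017 × 1.041 × 1.029 × 1.0090 × 1.0789 × 1.058 ≈ 1.29298.
Nominal growth factor: 1.34600. Real growth factor = 1.34600 / 1.29298 ≈ 1.04100.
Total real return ≈ 4.1003%.

4.10%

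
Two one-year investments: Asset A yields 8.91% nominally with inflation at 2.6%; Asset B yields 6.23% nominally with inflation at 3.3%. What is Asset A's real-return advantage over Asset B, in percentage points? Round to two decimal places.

3.31

Asset A real return: 1.0891/1.026 − 1 = 6.150%.
Asset B real return: 1.0623/1.033 − 1 = 2.836%.
Difference: 6.150 − 2.836 = 3.314 pp.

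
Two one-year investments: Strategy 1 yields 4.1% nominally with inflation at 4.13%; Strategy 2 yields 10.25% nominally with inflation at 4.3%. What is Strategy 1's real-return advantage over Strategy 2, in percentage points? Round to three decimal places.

-5.734

Strategy 1 real return: 1.041/1.0413 − 1 = -0.0288%.
Strategy 2 real return: 1.1025/1.043 − 1 = 5.7047%.
Difference: -0.0288 − 5.7047 = -5.7335 pp.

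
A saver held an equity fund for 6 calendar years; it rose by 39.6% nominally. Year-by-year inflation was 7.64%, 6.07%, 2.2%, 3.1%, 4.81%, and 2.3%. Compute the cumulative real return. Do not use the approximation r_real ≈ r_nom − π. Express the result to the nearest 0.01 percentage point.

Cumulative inflation factor: 1.0764 × 1.0607 × 1.022 × 1.031 × 1.0481 × 1.023 ≈ 1.28989.
Nominal growth factor: 1.39600. Real growth factor = 1.39600 / 1.28989 ≈ 1.08226.
Total real return ≈ 8.2259%.

8.23%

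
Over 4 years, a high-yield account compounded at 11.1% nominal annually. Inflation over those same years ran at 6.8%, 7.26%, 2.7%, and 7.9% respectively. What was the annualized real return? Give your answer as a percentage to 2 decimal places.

4.67%

Cumulative inflation factor: 1.068 × 1.0726 × 1.027 × 1.079 ≈ 1.26941.
Nominal growth factor: 1.52355. Real growth factor = 1.52355 / 1.26941 ≈ 1.20020.
Annualized: 1.20020^(1/4) − 1 ≈ 0.04668.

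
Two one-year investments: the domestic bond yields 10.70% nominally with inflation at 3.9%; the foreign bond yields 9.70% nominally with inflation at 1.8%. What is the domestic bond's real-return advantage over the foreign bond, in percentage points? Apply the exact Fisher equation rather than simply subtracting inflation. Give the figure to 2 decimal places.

The domestic bond real return: 1.1070/1.039 − 1 = 6.545%.
The foreign bond real return: 1.0970/1.018 − 1 = 7.760%.
Difference: 6.545 − 7.760 = -1.215 pp.

-1.22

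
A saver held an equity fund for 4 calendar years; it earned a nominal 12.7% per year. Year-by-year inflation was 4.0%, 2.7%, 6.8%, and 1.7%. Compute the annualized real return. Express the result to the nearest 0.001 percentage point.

8.593%

Cumulative inflation factor: 1.040 × 1.027 × 1.068 × 1.017 ≈ 1.16010.
Nominal growth factor: 1.61323. Real growth factor = 1.61323 / 1.16010 ≈ 1.39059.
Annualized: 1.39059^(1/4) − 1 ≈ 0.08593.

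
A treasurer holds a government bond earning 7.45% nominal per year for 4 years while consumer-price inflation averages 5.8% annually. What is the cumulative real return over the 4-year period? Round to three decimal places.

6.386%

The annual real rate is (1+7.45%)/(1+5.8%) − 1 = 1.5595%.
Compounded over 4 years: (1 + 0.015595)^4 − 1 ≈ 0.06386.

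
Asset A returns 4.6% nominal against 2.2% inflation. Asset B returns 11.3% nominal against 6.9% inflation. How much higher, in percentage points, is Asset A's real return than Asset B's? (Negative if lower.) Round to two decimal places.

-1.77

Asset A real return: 1.046/1.022 − 1 = 2.348%.
Asset B real return: 1.113/1.069 − 1 = 4.116%.
Difference: 2.348 − 4.116 = -1.768 pp.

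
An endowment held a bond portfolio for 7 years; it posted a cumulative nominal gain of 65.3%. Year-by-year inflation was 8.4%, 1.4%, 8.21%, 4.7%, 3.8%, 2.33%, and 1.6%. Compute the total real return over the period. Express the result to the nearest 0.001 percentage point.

22.998%

Cumulative inflation factor: 1.084 × 1.014 × 1.0821 × 1.047 × 1.038 × 1.0233 × 1.016 ≈ 1.34393.
Nominal growth factor: 1.65300. Real growth factor = 1.65300 / 1.34393 ≈ 1.22998.
Total real return ≈ 22.9978%.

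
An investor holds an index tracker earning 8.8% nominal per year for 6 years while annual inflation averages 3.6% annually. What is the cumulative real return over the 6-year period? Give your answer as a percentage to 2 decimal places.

The annual real rate is (1+8.8%)/(1+3.6%) − 1 = 5.0193%.
Compounded over 6 years: (1 + 0.050193)^6 − 1 ≈ 0.34157.

34.16%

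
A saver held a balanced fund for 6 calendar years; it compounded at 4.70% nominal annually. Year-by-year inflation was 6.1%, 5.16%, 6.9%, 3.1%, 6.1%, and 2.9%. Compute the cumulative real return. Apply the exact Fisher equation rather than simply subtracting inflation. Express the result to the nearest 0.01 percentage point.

-1.88%

Cumulative inflation factor: 1.061 × 1.0516 × 1.069 × 1.031 × 1.061 × 1.029 ≈ 1.34256.
Nominal growth factor: 1.31729. Real growth factor = 1.31729 / 1.34256 ≈ 0.98118.
Total real return ≈ -1.8824%.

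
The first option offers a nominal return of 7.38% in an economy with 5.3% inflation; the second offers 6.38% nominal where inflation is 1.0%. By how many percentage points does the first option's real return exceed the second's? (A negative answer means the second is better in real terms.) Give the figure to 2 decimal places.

The first option real return: 1.0738/1.053 − 1 = 1.975%.
The second real return: 1.0638/1.010 − 1 = 5.327%.
Difference: 1.975 − 5.327 = -3.352 pp.

-3.35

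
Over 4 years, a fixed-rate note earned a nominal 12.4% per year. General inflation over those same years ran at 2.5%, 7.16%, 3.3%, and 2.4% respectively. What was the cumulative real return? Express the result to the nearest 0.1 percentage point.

37.4%

Cumulative inflation factor: 1.025 × 1.0716 × 1.033 × 1.024 ≈ 1.16187.
Nominal growth factor: 1.59612. Real growth factor = 1.59612 / 1.16187 ≈ 1.37375.
Total real return ≈ 37.3752%.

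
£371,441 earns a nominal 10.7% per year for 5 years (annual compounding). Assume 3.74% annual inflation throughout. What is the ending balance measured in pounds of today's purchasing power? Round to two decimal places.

Nominal value at maturity: £371,441 × (1 + 10.7%)^5 ≈ £617,487.18.
Price-level factor over 5 years: (1 + 3.74%)^5 ≈ 1.2015205921.
The maturity value deflated by that factor is the answer in today's purchasing power.

£513,921.43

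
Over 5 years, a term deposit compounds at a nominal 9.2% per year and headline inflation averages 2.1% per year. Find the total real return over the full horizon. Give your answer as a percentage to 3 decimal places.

The annual real rate is (1+9.2%)/(1+2.1%) − 1 = 6.9540%.
Compounded over 5 years: (1 + 0.069540)^5 − 1 ≈ 0.39954.

39.954%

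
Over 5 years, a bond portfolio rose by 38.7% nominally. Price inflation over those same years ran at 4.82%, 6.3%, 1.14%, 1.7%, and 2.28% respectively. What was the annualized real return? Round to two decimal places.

Cumulative inflation factor: 1.0482 × 1.063 × 1.0114 × 1.017 × 1.0228 ≈ 1.17223.
Nominal growth factor: 1.38700. Real growth factor = 1.38700 / 1.17223 ≈ 1.18322.
Annualized: 1.18322^(1/5) − 1 ≈ 0.03422.

3.42%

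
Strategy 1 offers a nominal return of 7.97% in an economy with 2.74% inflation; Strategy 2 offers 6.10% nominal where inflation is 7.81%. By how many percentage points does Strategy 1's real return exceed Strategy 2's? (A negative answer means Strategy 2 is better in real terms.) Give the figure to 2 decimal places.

6.68

Strategy 1 real return: 1.0797/1.0274 − 1 = 5.091%.
Strategy 2 real return: 1.0610/1.0781 − 1 = -1.586%.
Difference: 5.091 − (-1.586) = 6.677 pp.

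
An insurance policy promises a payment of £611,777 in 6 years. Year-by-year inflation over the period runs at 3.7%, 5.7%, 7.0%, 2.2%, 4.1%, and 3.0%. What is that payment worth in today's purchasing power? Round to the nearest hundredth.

£476,010.76

Price-level factor over 6 years: 1.037 × 1.057 × 1.070 × 1.022 × 1.041 × 1.030 ≈ 1.2852167334.
Purchasing power today: £611,777 divided by that factor.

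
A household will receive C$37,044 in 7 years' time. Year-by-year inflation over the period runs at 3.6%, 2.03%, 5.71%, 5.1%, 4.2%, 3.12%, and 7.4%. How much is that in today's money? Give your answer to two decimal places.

C$27,333.58

Price-level factor over 7 years: 1.036 × 1.0203 × 1.0571 × 1.051 × 1.042 × 1.0312 × 1.074 ≈ 1.3552559904.
Purchasing power today: C$37,044 divided by that factor.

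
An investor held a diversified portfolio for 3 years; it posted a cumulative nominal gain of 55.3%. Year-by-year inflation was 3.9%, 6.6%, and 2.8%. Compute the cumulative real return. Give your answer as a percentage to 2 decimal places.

Cumulative inflation factor: 1.039 × 1.066 × 1.028 ≈ 1.13859.
Nominal growth factor: 1.55300. Real growth factor = 1.55300 / 1.13859 ≈ 1.36397.
Total real return ≈ 36.3972%.

36.40%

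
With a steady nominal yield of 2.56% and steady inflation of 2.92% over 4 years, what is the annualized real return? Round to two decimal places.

-0.35%

With constant rates the annual real return is the same each year: (1+2.56%)/(1+2.92%) − 1 = -0.00350.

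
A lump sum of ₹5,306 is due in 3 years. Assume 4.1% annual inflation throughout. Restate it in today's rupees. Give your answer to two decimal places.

Price-level factor over 3 years: (1 + 4.1%)^3 = 1.128111921.
Purchasing power today: ₹5,306 divided by that factor.

₹4,703.43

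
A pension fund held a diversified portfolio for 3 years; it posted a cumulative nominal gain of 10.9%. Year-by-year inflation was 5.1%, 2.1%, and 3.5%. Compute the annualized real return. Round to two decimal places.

-0.05%

Cumulative inflation factor: 1.051 × 1.021 × 1.035 ≈ 1.11063.
Nominal growth factor: 1.10900. Real growth factor = 1.10900 / 1.11063 ≈ 0.99853.
Annualized: 0.99853^(1/3) − 1 ≈ -0.00049.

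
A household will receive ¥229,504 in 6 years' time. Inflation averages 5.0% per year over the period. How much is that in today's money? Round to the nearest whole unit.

Price-level factor over 6 years: (1 + 5.0%)^6 ≈ 1.3400956406.
Purchasing power today: ¥229,504 divided by that factor.

¥171,259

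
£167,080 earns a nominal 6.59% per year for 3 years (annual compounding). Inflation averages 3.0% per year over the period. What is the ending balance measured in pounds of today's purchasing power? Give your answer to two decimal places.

Nominal value at maturity: £167,080 × (1 + 6.59%)^3 ≈ £202,336.32.
Price-level factor over 3 years: (1 + 3.0%)^3 = 1.092727.
Dividing the nominal maturity value by the price-level factor gives the value in today's money.

£185,166.40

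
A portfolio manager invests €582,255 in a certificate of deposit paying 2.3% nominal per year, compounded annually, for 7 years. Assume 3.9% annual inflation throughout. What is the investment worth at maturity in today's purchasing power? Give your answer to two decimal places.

€522,316.60

Nominal value at maturity: €582,255 × (1 + 2.3%)^7 ≈ €682,720.06.
Price-level factor over 7 years: (1 + 3.9%)^7 ≈ 1.3071000549.
Dividing the nominal maturity value by the price-level factor gives the value in today's money.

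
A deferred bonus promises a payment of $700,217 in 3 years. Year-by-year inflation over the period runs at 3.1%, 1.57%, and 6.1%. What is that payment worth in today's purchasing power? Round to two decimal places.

Price-level factor over 3 years: 1.031 × 1.0157 × 1.061 = 1.1110650887.
Purchasing power today: $700,217 divided by that factor.

$630,221.40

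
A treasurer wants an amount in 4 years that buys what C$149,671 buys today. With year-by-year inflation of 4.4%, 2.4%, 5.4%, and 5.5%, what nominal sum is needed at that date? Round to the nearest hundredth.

Cumulative price-level factor: 1.044 × 1.024 × 1.054 × 1.055 ≈ 1.1887582003.
The nominal amount required is C$149,671 scaled up by that factor.

C$177,922.63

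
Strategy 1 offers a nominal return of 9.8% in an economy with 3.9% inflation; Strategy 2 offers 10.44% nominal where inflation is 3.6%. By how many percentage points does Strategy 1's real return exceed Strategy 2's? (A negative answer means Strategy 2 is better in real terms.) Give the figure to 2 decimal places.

-0.92

Strategy 1 real return: 1.098/1.039 − 1 = 5.679%.
Strategy 2 real return: 1.1044/1.036 − 1 = 6.602%.
Difference: 5.679 − 6.602 = -0.923 pp.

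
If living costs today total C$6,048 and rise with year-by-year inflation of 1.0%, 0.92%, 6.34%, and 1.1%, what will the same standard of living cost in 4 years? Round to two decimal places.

C$6,627.63

Cumulative price-level factor: 1.010 × 1.0092 × 1.0634 × 1.011 ≈ 1.0958381790.
The nominal amount required is C$6,048 scaled up by that factor.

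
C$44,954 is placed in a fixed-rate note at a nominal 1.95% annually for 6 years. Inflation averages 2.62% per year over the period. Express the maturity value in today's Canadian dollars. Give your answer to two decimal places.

C$43,221.48

Nominal value at maturity: C$44,954 × (1 + 1.95%)^6 ≈ C$50,476.79.
Price-level factor over 6 years: (1 + 2.62%)^6 ≈ 1.1678634370.
Dividing the nominal maturity value by the price-level factor gives the value in today's money.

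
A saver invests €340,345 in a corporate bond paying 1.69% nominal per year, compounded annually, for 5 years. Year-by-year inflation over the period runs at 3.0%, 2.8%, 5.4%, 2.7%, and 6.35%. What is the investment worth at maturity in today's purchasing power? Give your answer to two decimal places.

€303,620.94

Nominal value at maturity: €340,345 × (1 + 1.69%)^5 ≈ €370,092.78.
Price-level factor over 5 years: 1.030 × 1.028 × 1.054 × 1.027 × 1.0635 ≈ 1.2189303428.
The maturity value deflated by that factor is the answer in today's purchasing power.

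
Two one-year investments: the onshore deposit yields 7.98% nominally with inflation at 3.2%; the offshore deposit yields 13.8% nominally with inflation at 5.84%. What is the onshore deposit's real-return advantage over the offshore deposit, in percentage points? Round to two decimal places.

-2.89

The onshore deposit real return: 1.0798/1.032 − 1 = 4.632%.
The offshore deposit real return: 1.138/1.0584 − 1 = 7.521%.
Difference: 4.632 − 7.521 = -2.889 pp.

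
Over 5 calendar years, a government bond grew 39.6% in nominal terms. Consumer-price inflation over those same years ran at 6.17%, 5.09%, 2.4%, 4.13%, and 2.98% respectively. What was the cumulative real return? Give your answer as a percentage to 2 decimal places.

13.94%

Cumulative inflation factor: 1.0617 × 1.0509 × 1.024 × 1.0413 × 1.0298 ≈ 1.22516.
Nominal growth factor: 1.39600. Real growth factor = 1.39600 / 1.22516 ≈ 1.13945.
Total real return ≈ 13.9445%.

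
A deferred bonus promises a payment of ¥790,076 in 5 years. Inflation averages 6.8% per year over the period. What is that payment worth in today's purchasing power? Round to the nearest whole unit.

¥568,608

Price-level factor over 5 years: (1 + 6.8%)^5 ≈ 1.3894926808.
Purchasing power today: ¥790,076 divided by that factor.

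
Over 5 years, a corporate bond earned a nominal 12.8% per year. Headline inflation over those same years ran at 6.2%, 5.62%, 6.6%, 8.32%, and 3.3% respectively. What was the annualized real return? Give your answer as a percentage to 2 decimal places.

6.42%

Cumulative inflation factor: 1.062 × 1.0562 × 1.066 × 1.0832 × 1.033 ≈ 1.33794.
Nominal growth factor: 1.82619. Real growth factor = 1.82619 / 1.33794 ≈ 1.36492.
Annualized: 1.36492^(1/5) − 1 ≈ 0.06420.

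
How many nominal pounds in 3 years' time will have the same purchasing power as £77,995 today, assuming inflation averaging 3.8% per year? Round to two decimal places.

Cumulative price-level factor: (1+3.8%)^3 = 1.118386872.
Multiplying £77,995 by the price-level factor gives the future nominal sum.

£87,228.58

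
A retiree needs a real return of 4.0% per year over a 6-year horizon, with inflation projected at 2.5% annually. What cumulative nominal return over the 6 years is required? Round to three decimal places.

Required annual nominal rate: (1+4.0%)(1+2.5%) − 1 = 6.60%.
Cumulative over 6 years: (1 + 0.0660)^6 − 1 ≈ 0.46738.

46.738%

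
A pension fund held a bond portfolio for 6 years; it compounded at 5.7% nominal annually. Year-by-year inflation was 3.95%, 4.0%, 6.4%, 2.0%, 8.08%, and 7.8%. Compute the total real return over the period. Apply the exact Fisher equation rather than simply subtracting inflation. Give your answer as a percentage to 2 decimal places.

Cumulative inflation factor: 1.0395 × 1.040 × 1.064 × 1.020 × 1.0808 × 1.078 ≈ 1.36698.
Nominal growth factor: 1.39460. Real growth factor = 1.39460 / 1.36698 ≈ 1.02020.
Total real return ≈ 2.0202%.

2.02%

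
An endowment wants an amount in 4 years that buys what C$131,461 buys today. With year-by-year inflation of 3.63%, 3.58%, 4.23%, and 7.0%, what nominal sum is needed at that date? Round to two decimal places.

Cumulative price-level factor: 1.0363 × 1.0358 × 1.0423 × 1.070 ≈ 1.1971206444.
The nominal amount required is C$131,461 scaled up by that factor.

C$157,374.68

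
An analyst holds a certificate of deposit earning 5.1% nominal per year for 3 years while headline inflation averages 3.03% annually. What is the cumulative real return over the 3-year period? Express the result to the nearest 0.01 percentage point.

6.15%

The annual real rate is (1+5.1%)/(1+3.03%) − 1 = 2.0091%.
Compounded over 3 years: (1 + 0.020091)^3 − 1 ≈ 0.06149.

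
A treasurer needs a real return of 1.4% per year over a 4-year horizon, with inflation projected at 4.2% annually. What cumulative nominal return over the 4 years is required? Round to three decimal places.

Required annual nominal rate: (1+1.4%)(1+4.2%) − 1 = 5.6588%.
Cumulative over 4 years: (1 + 0.056588)^4 − 1 ≈ 0.24630.

24.630%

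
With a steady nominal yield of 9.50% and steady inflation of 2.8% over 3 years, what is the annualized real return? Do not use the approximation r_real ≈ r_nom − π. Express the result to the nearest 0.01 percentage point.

6.52%

With constant rates the annual real return is the same each year: (1+9.50%)/(1+2.8%) − 1 = 0.06518.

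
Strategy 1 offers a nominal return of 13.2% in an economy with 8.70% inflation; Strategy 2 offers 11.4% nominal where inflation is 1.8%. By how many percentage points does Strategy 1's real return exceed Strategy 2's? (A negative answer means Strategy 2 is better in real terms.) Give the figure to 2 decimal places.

-5.29

Strategy 1 real return: 1.132/1.0870 − 1 = 4.140%.
Strategy 2 real return: 1.114/1.018 − 1 = 9.430%.
Difference: 4.140 − 9.430 = -5.290 pp.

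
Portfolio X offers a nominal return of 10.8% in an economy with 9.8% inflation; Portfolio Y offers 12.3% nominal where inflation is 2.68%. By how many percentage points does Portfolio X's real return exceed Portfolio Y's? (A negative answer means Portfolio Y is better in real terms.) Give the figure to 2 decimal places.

-8.46

Portfolio X real return: 1.108/1.098 − 1 = 0.911%.
Portfolio Y real return: 1.123/1.0268 − 1 = 9.369%.
Difference: 0.911 − 9.369 = -8.458 pp.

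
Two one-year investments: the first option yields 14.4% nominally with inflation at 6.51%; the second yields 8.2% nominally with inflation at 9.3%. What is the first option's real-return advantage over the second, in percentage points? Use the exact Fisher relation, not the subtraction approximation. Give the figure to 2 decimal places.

8.41

The first option real return: 1.144/1.0651 − 1 = 7.408%.
The second real return: 1.082/1.093 − 1 = -1.006%.
Difference: 7.408 − (-1.006) = 8.414 pp.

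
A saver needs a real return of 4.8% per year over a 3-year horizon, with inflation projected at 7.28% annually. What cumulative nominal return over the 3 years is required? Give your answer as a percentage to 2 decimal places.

Required annual nominal rate: (1+4.8%)(1+7.28%) − 1 = 12.42944%.
Cumulative over 3 years: (1 + 0.1242944)^3 − 1 ≈ 0.42115.

42.12%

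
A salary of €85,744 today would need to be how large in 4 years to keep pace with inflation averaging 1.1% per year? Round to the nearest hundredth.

Cumulative price-level factor: (1+1.1%)^4 ≈ 1.0447313386.
The nominal amount required is €85,744 scaled up by that factor.

€89,579.44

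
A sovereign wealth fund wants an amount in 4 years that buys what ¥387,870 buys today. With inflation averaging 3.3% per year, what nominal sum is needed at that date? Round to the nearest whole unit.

Cumulative price-level factor: (1+3.3%)^4 ≈ 1.1386789339.
The nominal amount required is ¥387,870 scaled up by that factor.

¥441,659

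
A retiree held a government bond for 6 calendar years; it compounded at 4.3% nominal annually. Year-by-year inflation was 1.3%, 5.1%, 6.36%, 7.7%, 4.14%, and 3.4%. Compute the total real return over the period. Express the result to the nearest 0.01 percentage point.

Cumulative inflation factor: 1.013 × 1.051 × 1.0636 × 1.077 × 1.0414 × 1.034 ≈ 1.31324.
Nominal growth factor: 1.28738. Real growth factor = 1.28738 / 1.31324 ≈ 0.98031.
Total real return ≈ -1.9694%.

-1.97%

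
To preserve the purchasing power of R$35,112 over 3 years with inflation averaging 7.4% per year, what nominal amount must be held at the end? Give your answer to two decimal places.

Cumulative price-level factor: (1+7.4%)^3 = 1.238833224.
Multiplying R$35,112 by the price-level factor gives the future nominal sum.

R$43,497.91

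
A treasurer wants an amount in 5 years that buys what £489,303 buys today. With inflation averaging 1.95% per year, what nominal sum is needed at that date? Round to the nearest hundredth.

Cumulative price-level factor: (1+1.95%)^5 ≈ 1.1013773745.
The nominal amount required is £489,303 scaled up by that factor.

£538,907.25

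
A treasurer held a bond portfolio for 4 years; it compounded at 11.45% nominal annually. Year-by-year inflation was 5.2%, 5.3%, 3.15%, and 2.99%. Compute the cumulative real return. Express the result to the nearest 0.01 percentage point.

31.10%

Cumulative inflation factor: 1.052 × 1.053 × 1.0315 × 1.0299 ≈ 1.17682.
Nominal growth factor: 1.54284. Real growth factor = 1.54284 / 1.17682 ≈ 1.31103.
Total real return ≈ 31.1028%.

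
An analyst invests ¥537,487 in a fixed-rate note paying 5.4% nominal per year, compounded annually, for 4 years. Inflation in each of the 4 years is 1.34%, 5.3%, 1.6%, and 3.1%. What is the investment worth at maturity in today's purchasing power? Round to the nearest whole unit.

¥593,429

Nominal value at maturity: ¥537,487 × (1 + 5.4%)^4 ≈ ¥663,331.
Price-level factor over 4 years: 1.0134 × 1.053 × 1.016 × 1.031 ≈ 1.1177936661.
The maturity value deflated by that factor is the answer in today's purchasing power.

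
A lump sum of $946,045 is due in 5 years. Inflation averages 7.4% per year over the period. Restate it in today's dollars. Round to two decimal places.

$662,049.39

Price-level factor over 5 years: (1 + 7.4%)^5 ≈ 1.4289643919.
Purchasing power today: $946,045 divided by that factor.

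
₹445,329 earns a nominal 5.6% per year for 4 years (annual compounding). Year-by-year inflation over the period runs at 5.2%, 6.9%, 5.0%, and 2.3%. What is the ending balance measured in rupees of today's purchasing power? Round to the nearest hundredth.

₹458,435.53

Nominal value at maturity: ₹445,329 × (1 + 5.6%)^4 ≈ ₹553,779.21.
Price-level factor over 4 years: 1.052 × 1.069 × 1.050 × 1.023 = 1.2079762002.
Dividing the nominal maturity value by the price-level factor gives the value in today's money.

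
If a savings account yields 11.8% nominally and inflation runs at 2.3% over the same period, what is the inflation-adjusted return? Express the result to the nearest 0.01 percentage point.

Real return via the Fisher equation: (1 + 11.8%)/(1 + 2.3%) − 1 = 1.118/1.023 − 1 ≈ 0.09286.

9.29%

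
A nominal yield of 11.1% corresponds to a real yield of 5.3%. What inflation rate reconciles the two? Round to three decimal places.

From (1+r_nom) = (1+r_real)(1+π), we get 1+π = (1 + 11.1%)/(1 + 5.3%) = 1.111/1.053 ≈ 1.05508.
So π ≈ 5.5081%.

5.508%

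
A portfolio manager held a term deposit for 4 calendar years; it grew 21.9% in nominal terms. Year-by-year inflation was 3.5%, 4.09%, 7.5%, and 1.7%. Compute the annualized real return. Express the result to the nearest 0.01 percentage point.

Cumulative inflation factor: 1.035 × 1.0409 × 1.075 × 1.017 ≈ 1.17782.
Nominal growth factor: 1.21900. Real growth factor = 1.21900 / 1.17782 ≈ 1.03496.
Annualized: 1.03496^(1/4) − 1 ≈ 0.00863.

0.86%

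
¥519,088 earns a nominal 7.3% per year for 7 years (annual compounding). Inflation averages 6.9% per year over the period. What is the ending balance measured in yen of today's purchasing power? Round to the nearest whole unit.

¥532,838

Nominal value at maturity: ¥519,088 × (1 + 7.3%)^7 ≈ ¥850,039.
Price-level factor over 7 years: (1 + 6.9%)^7 ≈ 1.5953057718.
The maturity value deflated by that factor is the answer in today's purchasing power.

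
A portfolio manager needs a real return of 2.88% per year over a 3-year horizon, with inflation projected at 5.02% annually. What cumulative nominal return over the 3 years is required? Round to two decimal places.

26.13%

Required annual nominal rate: (1+2.88%)(1+5.02%) − 1 = 8.044576%.
Cumulative over 3 years: (1 + 0.08044576)^3 − 1 ≈ 0.26127.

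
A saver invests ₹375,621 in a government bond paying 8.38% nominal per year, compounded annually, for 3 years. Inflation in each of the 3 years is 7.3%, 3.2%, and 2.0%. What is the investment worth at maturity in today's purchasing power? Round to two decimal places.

₹423,367.69

Nominal value at maturity: ₹375,621 × (1 + 8.38%)^3 ≈ ₹478,186.49.
Price-level factor over 3 years: 1.073 × 1.032 × 1.020 = 1.12948272.
The maturity value deflated by that factor is the answer in today's purchasing power.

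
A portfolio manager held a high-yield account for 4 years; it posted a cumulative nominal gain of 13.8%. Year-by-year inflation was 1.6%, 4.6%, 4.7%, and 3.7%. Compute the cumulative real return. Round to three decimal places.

Cumulative inflation factor: 1.016 × 1.046 × 1.047 × 1.037 ≈ 1.15385.
Nominal growth factor: 1.13800. Real growth factor = 1.13800 / 1.15385 ≈ 0.98626.
Total real return ≈ -1.3740%.

-1.374%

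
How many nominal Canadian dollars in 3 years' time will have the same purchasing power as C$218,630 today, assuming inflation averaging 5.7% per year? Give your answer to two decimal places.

Cumulative price-level factor: (1+5.7%)^3 = 1.180932193.
The nominal amount required is C$218,630 scaled up by that factor.

C$258,187.21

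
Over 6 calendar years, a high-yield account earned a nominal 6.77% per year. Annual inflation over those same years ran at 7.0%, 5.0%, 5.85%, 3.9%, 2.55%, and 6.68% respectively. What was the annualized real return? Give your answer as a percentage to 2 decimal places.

1.54%

Cumulative inflation factor: 1.070 × 1.050 × 1.0585 × 1.039 × 1.0255 × 1.0668 ≈ 1.35176.
Nominal growth factor: 1.48148. Real growth factor = 1.48148 / 1.35176 ≈ 1.09597.
Annualized: 1.09597^(1/6) − 1 ≈ 0.01539.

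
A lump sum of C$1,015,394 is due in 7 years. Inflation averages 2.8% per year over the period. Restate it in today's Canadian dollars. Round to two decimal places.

Price-level factor over 7 years: (1 + 2.8%)^7 ≈ 1.2132541978.
Purchasing power today: C$1,015,394 divided by that factor.

C$836,917.77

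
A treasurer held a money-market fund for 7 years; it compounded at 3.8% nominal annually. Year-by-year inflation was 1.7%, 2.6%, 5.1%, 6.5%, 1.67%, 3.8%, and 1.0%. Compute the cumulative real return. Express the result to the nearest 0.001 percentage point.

4.292%

Cumulative inflation factor: 1.017 × 1.026 × 1.051 × 1.065 × 1.0167 × 1.038 × 1.010 ≈ 1.24489.
Nominal growth factor: 1.29832. Real growth factor = 1.29832 / 1.24489 ≈ 1.04292.
Total real return ≈ 4.2916%.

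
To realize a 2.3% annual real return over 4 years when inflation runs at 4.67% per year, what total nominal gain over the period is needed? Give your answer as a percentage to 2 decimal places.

Required annual nominal rate: (1+2.3%)(1+4.67%) − 1 = 7.07741%.
Cumulative over 4 years: (1 + 0.0707741)^4 − 1 ≈ 0.31459.

31.46%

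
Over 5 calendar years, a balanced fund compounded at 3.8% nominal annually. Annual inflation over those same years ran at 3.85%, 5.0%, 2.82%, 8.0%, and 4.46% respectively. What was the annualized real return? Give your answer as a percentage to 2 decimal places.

-0.97%

Cumulative inflation factor: 1.0385 × 1.050 × 1.0282 × 1.080 × 1.0446 ≈ 1.26487.
Nominal growth factor: 1.20500. Real growth factor = 1.20500 / 1.26487 ≈ 0.95266.
Annualized: 0.95266^(1/5) − 1 ≈ -0.00965.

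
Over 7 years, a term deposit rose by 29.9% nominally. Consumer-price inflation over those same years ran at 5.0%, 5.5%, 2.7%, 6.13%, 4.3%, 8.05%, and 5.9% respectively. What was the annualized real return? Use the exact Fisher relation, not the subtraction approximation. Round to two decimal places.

Cumulative inflation factor: 1.050 × 1.055 × 1.027 × 1.0613 × 1.043 × 1.0805 × 1.059 ≈ 1.44097.
Nominal growth factor: 1.29900. Real growth factor = 1.29900 / 1.44097 ≈ 0.90148.
Annualized: 0.90148^(1/7) − 1 ≈ -0.01471.

-1.47%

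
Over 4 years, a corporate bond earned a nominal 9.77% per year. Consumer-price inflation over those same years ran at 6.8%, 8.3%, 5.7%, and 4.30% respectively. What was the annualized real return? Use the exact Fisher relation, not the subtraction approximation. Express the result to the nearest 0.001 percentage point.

Cumulative inflation factor: 1.068 × 1.083 × 1.057 × 1.0430 ≈ 1.27514.
Nominal growth factor: 1.45189. Real growth factor = 1.45189 / 1.27514 ≈ 1.13861.
Annualized: 1.13861^(1/4) − 1 ≈ 0.03298.

3.298%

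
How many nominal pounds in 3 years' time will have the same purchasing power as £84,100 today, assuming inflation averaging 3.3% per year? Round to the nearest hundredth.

£92,703.68

Cumulative price-level factor: (1+3.3%)^3 = 1.102302937.
Multiplying £84,100 by the price-level factor gives the future nominal sum.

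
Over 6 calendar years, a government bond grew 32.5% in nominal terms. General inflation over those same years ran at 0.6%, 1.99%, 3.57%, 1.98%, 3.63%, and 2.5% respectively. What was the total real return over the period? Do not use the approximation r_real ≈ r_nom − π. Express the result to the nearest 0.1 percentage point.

Cumulative inflation factor: 1.006 × 1.0199 × 1.0357 × 1.0198 × 1.0363 × 1.025 ≈ 1.15110.
Nominal growth factor: 1.32500. Real growth factor = 1.32500 / 1.15110 ≈ 1.15107.
Total real return ≈ 15.1071%.

15.1%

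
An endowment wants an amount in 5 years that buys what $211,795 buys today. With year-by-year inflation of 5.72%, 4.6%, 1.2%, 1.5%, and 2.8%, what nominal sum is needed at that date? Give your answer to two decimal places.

$247,311.44

Cumulative price-level factor: 1.0572 × 1.046 × 1.012 × 1.015 × 1.028 ≈ 1.1676925474.
The nominal amount required is $211,795 scaled up by that factor.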